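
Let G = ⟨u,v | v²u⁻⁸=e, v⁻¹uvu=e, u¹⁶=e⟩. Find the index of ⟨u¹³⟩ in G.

First find ord(u¹³) by computing successive powers:
  (u¹³)¹ = u¹³, (u¹³)² = u¹⁰, (u¹³)³ = u⁷, (u¹³)⁴ = u⁴, (u¹³)⁵ = u, (u¹³)⁶ = u¹⁴, (u¹³)⁷ = u¹¹, (u¹³)⁸ = u⁸, (u¹³)⁹ = u⁵, (u¹³)¹⁰ = u², (u¹³)¹¹ = u¹⁵, (u¹³)¹² = u¹², (u¹³)¹³ = u⁹, (u¹³)¹⁴ = u⁶, (u¹³)¹⁵ = u³, (u¹³)¹⁶ = e.
So |⟨u¹³⟩| = ord(u¹³) = 16. With |G| = 32, by Lagrange [G : ⟨u¹³⟩] = 32/16 = 2.

Answer: 2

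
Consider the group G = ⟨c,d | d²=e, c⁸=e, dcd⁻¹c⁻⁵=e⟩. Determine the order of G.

Enumerate words in the generators, reducing via the relations: the distinct elements are
  {c, d, e, cd, c², c³, c⁴, c⁵, c⁶, c⁷, c²d, c³d, c⁴d, c⁵d, c⁶d, c⁷d}.
No further products give new elements, so |G| = 16.

Answer: 16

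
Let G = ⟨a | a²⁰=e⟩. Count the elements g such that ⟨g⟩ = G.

G is cyclic of order 20. An element generates G iff its order is 20, and a cyclic group of order 20 has exactly φ(20) = 8 such elements.

Answer: 8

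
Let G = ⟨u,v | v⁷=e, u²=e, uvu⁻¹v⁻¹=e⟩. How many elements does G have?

Enumerate words in the generators, reducing via the relations: the distinct elements are
  {e, u, v, uv, v², v³, v⁴, v⁵, v⁶, uv², uv³, uv⁴, uv⁵, uv⁶}.
No further products give new elements, so |G| = 14.

Answer: 14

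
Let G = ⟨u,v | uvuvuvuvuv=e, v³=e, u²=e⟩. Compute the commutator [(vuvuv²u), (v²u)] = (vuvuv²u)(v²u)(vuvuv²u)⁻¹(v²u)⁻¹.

[(vuvuv²u), (v²u)] = (vuvuv²u)·(v²u)·(vuvuv²u)⁻¹·(v²u)⁻¹.
  (vuvuv²u) · (v²u) = vuv²uvuv
  (vuv²uvuv) · (uvuv²uv²) = uv²uv
  (uv²uv) · (uv) = uv²uvuv

Answer: uv²uvuv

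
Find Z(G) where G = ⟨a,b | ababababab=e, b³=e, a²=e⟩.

An element z ∈ Z(G) iff z commutes with every generator.
For example e is central: e·a = a = a·e; e·b = b = b·e.
Whereas a ∉ Z(G) since a·b = ab ≠ ba = b·a.
Checking each of the 60 elements this way gives Z(G) = {e}, of order 1.

Answer: {e}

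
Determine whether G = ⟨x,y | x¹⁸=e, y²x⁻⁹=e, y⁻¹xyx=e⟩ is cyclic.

Every cyclic group is abelian. But x·y = xy while y·x = x⁸y⁻¹, so x·y ≠ y·x and G is not abelian. Hence G is not cyclic.

Answer: No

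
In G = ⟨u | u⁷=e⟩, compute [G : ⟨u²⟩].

First find ord(u²) by computing successive powers:
  (u²)¹ = u², (u²)² = u⁴, (u²)³ = u⁶, (u²)⁴ = u, (u²)⁵ = u³, (u²)⁶ = u⁵, (u²)⁷ = e.
So |⟨u²⟩| = ord(u²) = 7. With |G| = 7, by Lagrange [G : ⟨u²⟩] = 7/7 = 1.

Answer: 1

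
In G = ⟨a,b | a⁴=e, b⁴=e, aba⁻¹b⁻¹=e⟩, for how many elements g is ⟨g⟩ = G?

⟨g⟩ = G would require ord(g) = |G| = 16, but the maximum element order in G is 4 < 16. So G is not cyclic and no single element generates it: the count is 0.

Answer: 0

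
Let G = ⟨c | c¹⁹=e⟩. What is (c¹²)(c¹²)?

Compute (c¹²) · (c¹²) by multiplying left to right and reducing via the relations at each step:
  (c¹²) · c¹² = c⁵

Answer: c⁵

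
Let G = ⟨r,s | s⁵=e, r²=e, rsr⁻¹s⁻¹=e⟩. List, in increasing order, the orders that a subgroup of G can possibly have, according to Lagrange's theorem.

|G| = 10 = 2 · 5. By Lagrange's theorem the order of any subgroup divides 10; the divisors of 10 are 1, 2, 5, 10.

Answer: 1, 2, 5, 10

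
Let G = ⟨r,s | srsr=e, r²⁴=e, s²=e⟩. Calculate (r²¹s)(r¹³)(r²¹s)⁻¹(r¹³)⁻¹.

[(r²¹s), (r¹³)] = (r²¹s)·(r¹³)·(r²¹s)⁻¹·(r¹³)⁻¹.
  (r²¹s) · (r¹³) = r⁸s
  (r⁸s) · (r²¹s) = r¹¹
  (r¹¹) · (r¹¹) = r²²

Answer: r²²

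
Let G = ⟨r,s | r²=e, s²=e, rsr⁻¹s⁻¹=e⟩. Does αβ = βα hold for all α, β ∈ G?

Each pair of generators commutes: r·s = rs = s·r. Since the generators pairwise commute, every element of G commutes with every other, so G is abelian.

Answer: Yes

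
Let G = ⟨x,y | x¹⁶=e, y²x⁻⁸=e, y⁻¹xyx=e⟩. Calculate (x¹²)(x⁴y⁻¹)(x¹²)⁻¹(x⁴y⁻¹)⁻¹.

[(x¹²), (x⁴y⁻¹)] = (x¹²)·(x⁴y⁻¹)·(x¹²)⁻¹·(x⁴y⁻¹)⁻¹.
  (x¹²) · (x⁴y⁻¹) = y⁻¹
  (y⁻¹) · (x⁴) = x⁴y
  (x⁴y) · (x⁴y) = x⁸

Answer: x⁸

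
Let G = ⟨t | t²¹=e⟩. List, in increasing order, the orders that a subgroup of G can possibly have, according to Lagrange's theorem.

|G| = 21 = 3 · 7. By Lagrange's theorem the order of any subgroup divides 21; the divisors of 21 are 1, 3, 7, 21.

Answer: 1, 3, 7, 21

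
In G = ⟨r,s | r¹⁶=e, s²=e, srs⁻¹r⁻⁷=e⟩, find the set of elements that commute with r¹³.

⟨r¹³⟩ ⊆ C_G(r¹³) since powers of r¹³ commute with r¹³; so |C_G(r¹³)| ≥ |⟨r¹³⟩| = 16.
By orbit–stabilizer, |C_G(r¹³)| = |G| / |conj. class of r¹³| = 32 / 2 = 16.
The 16 elements commuting with r¹³ are {e, r, r², r³, r⁴, r⁵, r⁶, r⁷, r⁸, r⁹, r¹⁰, r¹¹, r¹², r¹³, r¹⁴, r¹⁵}.

Answer: {e, r, r², r³, r⁴, r⁵, r⁶, r⁷, r⁸, r⁹, r¹⁰, r¹¹, r¹², r¹³, r¹⁴, r¹⁵}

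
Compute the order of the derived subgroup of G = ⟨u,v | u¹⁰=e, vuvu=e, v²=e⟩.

G' = [G, G] is generated by all commutators. The generator-pair commutators are: [u, v] = u².
The subgroup they normally generate is {e, u², u⁴, u⁶, u⁸}, of order 5.
Check: |G/G'| = 20/5 = 4 is the order of the abelianisation.

Answer: 5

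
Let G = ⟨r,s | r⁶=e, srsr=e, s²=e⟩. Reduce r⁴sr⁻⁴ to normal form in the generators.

Multiply left to right, reducing at each step:
  (r⁴) · s = r⁴s
  (r⁴s) · r⁻⁴ = r²s

Answer: r²s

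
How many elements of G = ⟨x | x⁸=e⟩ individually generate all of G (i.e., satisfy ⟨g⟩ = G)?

G is cyclic of order 8. An element generates G iff its order is 8, and a cyclic group of order 8 has exactly φ(8) = 4 such elements.

Answer: 4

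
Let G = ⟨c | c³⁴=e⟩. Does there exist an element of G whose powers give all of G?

|G| = 34. The element c has order 34 (its powers give 34 distinct elements), so ⟨c⟩ = G and G is cyclic.

Answer: Yes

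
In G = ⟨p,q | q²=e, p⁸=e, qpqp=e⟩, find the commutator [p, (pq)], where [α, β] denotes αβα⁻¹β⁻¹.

[p, (pq)] = p·(pq)·p⁻¹·(pq)⁻¹.
  p · (pq) = p²q
  (p²q) · (p⁷) = p³q
  (p³q) · (pq) = p²

Answer: p²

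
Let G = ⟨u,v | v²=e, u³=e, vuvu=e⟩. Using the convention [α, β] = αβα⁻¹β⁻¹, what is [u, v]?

[u, v] = u·v·u⁻¹·v⁻¹.
  u · v = uv
  (uv) · (u²) = u²v
  (u²v) · v = u²

Answer: u²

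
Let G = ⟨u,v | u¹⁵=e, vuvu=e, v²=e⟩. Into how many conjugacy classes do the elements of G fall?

The conjugacy classes (representative and size) are:
  [e] (size 1), [u¹⁴] (size 2), [u²] (size 2), [u³] (size 2), [u⁴] (size 2), [u¹⁰] (size 2), [u⁹] (size 2), [u⁷] (size 2), [u¹³v] (size 15).
Class equation: 1 + 2 + 2 + 2 + 2 + 2 + 2 + 2 + 15 = 30 = |G|. So G has 9 conjugacy classes.

Answer: 9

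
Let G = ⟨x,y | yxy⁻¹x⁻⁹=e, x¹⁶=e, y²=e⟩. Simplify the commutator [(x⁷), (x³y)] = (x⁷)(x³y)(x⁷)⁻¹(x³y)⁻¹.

[(x⁷), (x³y)] = (x⁷)·(x³y)·(x⁷)⁻¹·(x³y)⁻¹.
  (x⁷) · (x³y) = x¹⁰y
  (x¹⁰y) · (x⁹) = x¹¹y
  (x¹¹y) · (x⁵y) = x⁸

Answer: x⁸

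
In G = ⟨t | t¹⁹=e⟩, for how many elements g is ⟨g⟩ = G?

G is cyclic of order 19. An element generates G iff its order is 19, and a cyclic group of order 19 has exactly φ(19) = 18 such elements.

Answer: 18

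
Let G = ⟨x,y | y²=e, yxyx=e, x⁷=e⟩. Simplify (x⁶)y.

Compute (x⁶) · y by multiplying left to right and reducing via the relations at each step:
  (x⁶) · y = x⁶y

Answer: x⁶y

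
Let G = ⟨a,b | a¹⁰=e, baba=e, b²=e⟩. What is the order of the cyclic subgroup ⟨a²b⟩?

|⟨a²b⟩| equals the order of a²b. Compute successive powers until reaching e:
  (a²b)¹ = a²b, (a²b)² = e.
The smallest positive k with (a²b)ᵏ = e is 2, so |⟨a²b⟩| = 2.

Answer: 2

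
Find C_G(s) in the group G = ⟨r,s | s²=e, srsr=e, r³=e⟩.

⟨s⟩ ⊆ C_G(s) since powers of s commute with s; so |C_G(s)| ≥ |⟨s⟩| = 2.
By orbit–stabilizer, |C_G(s)| = |G| / |conj. class of s| = 6 / 3 = 2.
The 2 elements commuting with s are {e, s}.

Answer: {e, s}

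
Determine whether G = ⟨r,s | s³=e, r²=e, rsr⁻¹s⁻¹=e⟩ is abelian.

Each pair of generators commutes: r·s = rs = s·r. Since the generators pairwise commute, every element of G commutes with every other, so G is abelian.

Answer: Yes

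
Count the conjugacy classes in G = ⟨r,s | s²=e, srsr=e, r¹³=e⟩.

The conjugacy classes (representative and size) are:
  [e] (size 1), [r¹²] (size 2), [r¹¹] (size 2), [r³] (size 2), [r⁴] (size 2), [r⁸] (size 2), [r⁶] (size 2), [s] (size 13).
Class equation: 1 + 2 + 2 + 2 + 2 + 2 + 2 + 13 = 26 = |G|. So G has 8 conjugacy classes.

Answer: 8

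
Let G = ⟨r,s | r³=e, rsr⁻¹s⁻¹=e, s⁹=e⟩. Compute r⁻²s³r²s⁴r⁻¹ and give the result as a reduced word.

Multiply left to right, reducing at each step:
  r · s³ = rs³
  (rs³) · r² = s³
  (s³) · s⁴ = s⁷
  (s⁷) · r⁻¹ = r²s⁷

Answer: r²s⁷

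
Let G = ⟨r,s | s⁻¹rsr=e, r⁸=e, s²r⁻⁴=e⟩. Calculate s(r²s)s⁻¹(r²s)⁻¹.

[s, (r²s)] = s·(r²s)·s⁻¹·(r²s)⁻¹.
  s · (r²s) = r²
  (r²) · (s⁻¹) = r²s⁻¹
  (r²s⁻¹) · (r²s⁻¹) = r⁴

Answer: r⁴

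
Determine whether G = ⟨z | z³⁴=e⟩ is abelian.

G has a single generator, so G is cyclic and hence abelian.

Answer: Yes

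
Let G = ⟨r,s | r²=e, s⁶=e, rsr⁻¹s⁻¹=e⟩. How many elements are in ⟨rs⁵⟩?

|⟨rs⁵⟩| equals the order of rs⁵. Compute successive powers until reaching e:
  (rs⁵)¹ = rs⁵, (rs⁵)² = s⁴, (rs⁵)³ = rs³, (rs⁵)⁴ = s², (rs⁵)⁵ = rs, (rs⁵)⁶ = e.
The smallest positive k with (rs⁵)ᵏ = e is 6, so |⟨rs⁵⟩| = 6.

Answer: 6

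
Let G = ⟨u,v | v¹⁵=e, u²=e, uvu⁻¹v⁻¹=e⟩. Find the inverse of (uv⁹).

The order of (uv⁹) is 10 (smallest k with (uv⁹)ᵏ = e), so (uv⁹)⁻¹ = (uv⁹)⁹ = uv⁶.
Check: (uv⁹) · (uv⁶) → (uv⁹) · u = v⁹;   (v⁹) · v⁶ = e, giving e as required.

Answer: uv⁶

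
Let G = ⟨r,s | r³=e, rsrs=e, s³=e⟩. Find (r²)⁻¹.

The order of (r²) is 3 (smallest k with (r²)ᵏ = e), so (r²)⁻¹ = (r²)² = r.
Check: (r²) · r → (r²) · r = e, giving e as required.

Answer: r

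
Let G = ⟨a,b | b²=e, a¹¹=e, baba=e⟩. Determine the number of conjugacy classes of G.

The conjugacy classes (representative and size) are:
  [e] (size 1), [a¹⁰] (size 2), [a²] (size 2), [a³] (size 2), [a⁷] (size 2), [a⁶] (size 2), [a²b] (size 11).
Class equation: 1 + 2 + 2 + 2 + 2 + 2 + 11 = 22 = |G|. So G has 7 conjugacy classes.

Answer: 7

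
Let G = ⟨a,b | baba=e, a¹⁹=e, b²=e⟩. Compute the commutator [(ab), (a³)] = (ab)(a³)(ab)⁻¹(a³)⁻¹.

[(ab), (a³)] = (ab)·(a³)·(ab)⁻¹·(a³)⁻¹.
  (ab) · (a³) = a¹⁷b
  (a¹⁷b) · (ab) = a¹⁶
  (a¹⁶) · (a¹⁶) = a¹³

Answer: a¹³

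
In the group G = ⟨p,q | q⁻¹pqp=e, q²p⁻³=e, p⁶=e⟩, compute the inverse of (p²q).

The order of (p²q) is 4 (smallest k with (p²q)ᵏ = e), so (p²q)⁻¹ = (p²q)³ = p²q⁻¹.
Check: (p²q) · (p²q⁻¹) → (p²q) · p² = q;   q · q⁻¹ = e, giving e as required.

Answer: p²q⁻¹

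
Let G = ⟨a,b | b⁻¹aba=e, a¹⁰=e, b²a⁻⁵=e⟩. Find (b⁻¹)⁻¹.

The order of (b⁻¹) is 4 (smallest k with (b⁻¹)ᵏ = e), so (b⁻¹)⁻¹ = (b⁻¹)³ = b.
Check: (b⁻¹) · b → (b⁻¹) · b = e, giving e as required.

Answer: b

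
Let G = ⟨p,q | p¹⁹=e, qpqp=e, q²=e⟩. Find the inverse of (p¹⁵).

The order of (p¹⁵) is 19 (smallest k with (p¹⁵)ᵏ = e), so (p¹⁵)⁻¹ = (p¹⁵)¹⁸ = p⁴.
Check: (p¹⁵) · (p⁴) → (p¹⁵) · p⁴ = e, giving e as required.

Answer: p⁴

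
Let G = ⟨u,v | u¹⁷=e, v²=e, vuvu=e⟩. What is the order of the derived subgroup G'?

G' = [G, G] is generated by all commutators. The generator-pair commutators are: [u, v] = u².
The subgroup they normally generate is {e, u, u², u³, u⁴, u⁵, u⁶, u⁷, u⁸, u⁹, u¹⁰, u¹¹, u¹², u¹³, u¹⁴, u¹⁵, u¹⁶}, of order 17.
Check: |G/G'| = 34/17 = 2 is the order of the abelianisation.

Answer: 17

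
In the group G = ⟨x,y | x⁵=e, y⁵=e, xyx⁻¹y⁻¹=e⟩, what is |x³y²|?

Compute successive powers until reaching e:
  (x³y²)¹ = x³y², (x³y²)² = xy⁴, (x³y²)³ = x⁴y, (x³y²)⁴ = x²y³, (x³y²)⁵ = e.
The smallest positive k with (x³y²)ᵏ = e is 5.

Answer: 5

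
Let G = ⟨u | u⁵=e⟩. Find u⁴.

Compute successive powers of u, reducing at each step:
  u²: u · u = u²
  u³: (u²) · u = u³
  u⁴: (u³) · u = u⁴

Answer: u⁴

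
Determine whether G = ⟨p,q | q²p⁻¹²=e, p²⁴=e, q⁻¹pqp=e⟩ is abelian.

p·q = pq but q·p = p¹¹q⁻¹, so p·q ≠ q·p and G is not abelian.

Answer: No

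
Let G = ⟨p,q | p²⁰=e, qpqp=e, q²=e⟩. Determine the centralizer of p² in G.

⟨p²⟩ ⊆ C_G(p²) since powers of p² commute with p²; so |C_G(p²)| ≥ |⟨p²⟩| = 10.
By orbit–stabilizer, |C_G(p²)| = |G| / |conj. class of p²| = 40 / 2 = 20.
The 20 elements commuting with p² are {e, p, p², p³, p⁴, p⁵, p⁶, p⁷, p⁸, p⁹, p¹⁰, p¹¹, p¹², p¹³, p¹⁴, p¹⁵, p¹⁶, p¹⁷, p¹⁸, p¹⁹}.

Answer: {e, p, p², p³, p⁴, p⁵, p⁶, p⁷, p⁸, p⁹, p¹⁰, p¹¹, p¹², p¹³, p¹⁴, p¹⁵, p¹⁶, p¹⁷, p¹⁸, p¹⁹}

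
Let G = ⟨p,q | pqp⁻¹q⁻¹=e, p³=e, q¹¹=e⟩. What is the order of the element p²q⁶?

Compute successive powers until reaching e:
  (p²q⁶)¹ = p²q⁶, (p²q⁶)² = pq, (p²q⁶)³ = q⁷, (p²q⁶)⁴ = p²q², (p²q⁶)⁵ = pq⁸, (p²q⁶)⁶ = q³, (p²q⁶)⁷ = p²q⁹, (p²q⁶)⁸ = pq⁴, (p²q⁶)⁹ = q¹⁰, (p²q⁶)¹⁰ = p²q⁵, (p²q⁶)¹¹ = p, (p²q⁶)¹² = q⁶, (p²q⁶)¹³ = p²q, (p²q⁶)¹⁴ = pq⁷, (p²q⁶)¹⁵ = q², (p²q⁶)¹⁶ = p²q⁸, (p²q⁶)¹⁷ = pq³, (p²q⁶)¹⁸ = q⁹, (p²q⁶)¹⁹ = p²q⁴, (p²q⁶)²⁰ = pq¹⁰, (p²q⁶)²¹ = q⁵, (p²q⁶)²² = p², (p²q⁶)²³ = pq⁶, (p²q⁶)²⁴ = q, (p²q⁶)²⁵ = p²q⁷, (p²q⁶)²⁶ = pq², (p²q⁶)²⁷ = q⁸, (p²q⁶)²⁸ = p²q³, (p²q⁶)²⁹ = pq⁹, (p²q⁶)³⁰ = q⁴, (p²q⁶)³¹ = p²q¹⁰, (p²q⁶)³² = pq⁵, (p²q⁶)³³ = e.
The smallest positive k with (p²q⁶)ᵏ = e is 33.

Answer: 33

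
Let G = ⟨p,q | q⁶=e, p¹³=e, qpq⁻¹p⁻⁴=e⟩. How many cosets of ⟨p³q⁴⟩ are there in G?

First find ord(p³q⁴) by computing successive powers:
  (p³q⁴)¹ = p³q⁴, (p³q⁴)² = p⁴q², (p³q⁴)³ = e.
So |⟨p³q⁴⟩| = ord(p³q⁴) = 3. With |G| = 78, by Lagrange [G : ⟨p³q⁴⟩] = 78/3 = 26.

Answer: 26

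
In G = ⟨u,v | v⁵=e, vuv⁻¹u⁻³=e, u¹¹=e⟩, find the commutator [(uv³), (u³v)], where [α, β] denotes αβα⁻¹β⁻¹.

[(uv³), (u³v)] = (uv³)·(u³v)·(uv³)⁻¹·(u³v)⁻¹.
  (uv³) · (u³v) = u⁵v⁴
  (u⁵v⁴) · (u²v²) = u²v
  (u²v) · (u¹⁰v⁴) = u¹⁰

Answer: u¹⁰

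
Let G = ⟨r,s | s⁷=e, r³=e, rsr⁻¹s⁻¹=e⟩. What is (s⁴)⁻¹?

The order of (s⁴) is 7 (smallest k with (s⁴)ᵏ = e), so (s⁴)⁻¹ = (s⁴)⁶ = s³.
Check: (s⁴) · (s³) → (s⁴) · s³ = e, giving e as required.

Answer: s³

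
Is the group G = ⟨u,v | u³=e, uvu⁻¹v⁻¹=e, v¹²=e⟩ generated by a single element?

|G| = 36, but the maximum element order in G is 12 < 36. No single element generates all of G, so G is not cyclic.

Answer: No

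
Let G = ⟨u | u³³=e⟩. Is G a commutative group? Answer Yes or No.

G has a single generator, so G is cyclic and hence abelian.

Answer: Yes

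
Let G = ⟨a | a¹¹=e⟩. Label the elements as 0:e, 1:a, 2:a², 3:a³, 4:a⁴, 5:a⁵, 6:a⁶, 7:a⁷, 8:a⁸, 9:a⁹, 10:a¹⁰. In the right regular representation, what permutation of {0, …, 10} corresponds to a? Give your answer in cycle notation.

(0 1 2 3 4 5 6 7 8 9 10)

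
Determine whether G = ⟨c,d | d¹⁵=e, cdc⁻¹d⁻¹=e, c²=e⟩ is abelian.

Each pair of generators commutes: c·d = cd = d·c. Since the generators pairwise commute, every element of G commutes with every other, so G is abelian.

Answer: Yes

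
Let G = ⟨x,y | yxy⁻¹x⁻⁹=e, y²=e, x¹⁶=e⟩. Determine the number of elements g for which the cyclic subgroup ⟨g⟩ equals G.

⟨g⟩ = G would require ord(g) = |G| = 32, but the maximum element order in G is 16 < 32. So G is not cyclic and no single element generates it: the count is 0.

Answer: 0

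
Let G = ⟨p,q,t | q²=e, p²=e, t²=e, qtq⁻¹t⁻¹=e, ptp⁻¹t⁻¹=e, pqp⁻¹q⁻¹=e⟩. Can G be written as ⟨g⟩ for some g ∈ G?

|G| = 8, but the maximum element order in G is 2 < 8. No single element generates all of G, so G is not cyclic.

Answer: No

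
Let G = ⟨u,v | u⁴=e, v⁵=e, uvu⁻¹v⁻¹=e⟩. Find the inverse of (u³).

The order of (u³) is 4 (smallest k with (u³)ᵏ = e), so (u³)⁻¹ = (u³)³ = u.
Check: (u³) · u → (u³) · u = e, giving e as required.

Answer: u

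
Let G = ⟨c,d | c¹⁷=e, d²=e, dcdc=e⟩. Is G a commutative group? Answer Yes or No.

c·d = cd but d·c = c¹⁶d, so c·d ≠ d·c and G is not abelian.

Answer: No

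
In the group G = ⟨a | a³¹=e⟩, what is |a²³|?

Compute successive powers until reaching e:
  (a²³)¹ = a²³, (a²³)² = a¹⁵, (a²³)³ = a⁷, (a²³)⁴ = a³⁰, (a²³)⁵ = a²², (a²³)⁶ = a¹⁴, (a²³)⁷ = a⁶, (a²³)⁸ = a²⁹, (a²³)⁹ = a²¹, (a²³)¹⁰ = a¹³, (a²³)¹¹ = a⁵, (a²³)¹² = a²⁸, (a²³)¹³ = a²⁰, (a²³)¹⁴ = a¹², (a²³)¹⁵ = a⁴, (a²³)¹⁶ = a²⁷, (a²³)¹⁷ = a¹⁹, (a²³)¹⁸ = a¹¹, (a²³)¹⁹ = a³, (a²³)²⁰ = a²⁶, (a²³)²¹ = a¹⁸, (a²³)²² = a¹⁰, (a²³)²³ = a², (a²³)²⁴ = a²⁵, (a²³)²⁵ = a¹⁷, (a²³)²⁶ = a⁹, (a²³)²⁷ = a, (a²³)²⁸ = a²⁴, (a²³)²⁹ = a¹⁶, (a²³)³⁰ = a⁸, (a²³)³¹ = e.
The smallest positive k with (a²³)ᵏ = e is 31.

Answer: 31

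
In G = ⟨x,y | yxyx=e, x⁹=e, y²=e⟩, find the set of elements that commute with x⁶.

⟨x⁶⟩ ⊆ C_G(x⁶) since powers of x⁶ commute with x⁶; so |C_G(x⁶)| ≥ |⟨x⁶⟩| = 3.
By orbit–stabilizer, |C_G(x⁶)| = |G| / |conj. class of x⁶| = 18 / 2 = 9.
The 9 elements commuting with x⁶ are {e, x, x², x³, x⁴, x⁵, x⁶, x⁷, x⁸}.

Answer: {e, x, x², x³, x⁴, x⁵, x⁶, x⁷, x⁸}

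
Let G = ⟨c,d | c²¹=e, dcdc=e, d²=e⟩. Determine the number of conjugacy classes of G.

The conjugacy classes (representative and size) are:
  [e] (size 1), [c²⁰] (size 2), [c²] (size 2), [c³] (size 2), [c¹⁷] (size 2), [c⁵] (size 2), [c⁶] (size 2), [c⁷] (size 2), [c⁸] (size 2), [c⁹] (size 2), [c¹⁰] (size 2), [d] (size 21).
Class equation: 1 + 2 + 2 + 2 + 2 + 2 + 2 + 2 + 2 + 2 + 2 + 21 = 42 = |G|. So G has 12 conjugacy classes.

Answer: 12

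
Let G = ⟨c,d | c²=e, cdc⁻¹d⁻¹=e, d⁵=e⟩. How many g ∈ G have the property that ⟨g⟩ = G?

G is cyclic of order 10. An element generates G iff its order is 10, and a cyclic group of order 10 has exactly φ(10) = 4 such elements.

Answer: 4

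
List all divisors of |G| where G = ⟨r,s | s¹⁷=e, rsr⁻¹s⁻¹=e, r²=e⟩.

|G| = 34 = 2 · 17. By Lagrange's theorem the order of any subgroup divides 34; the divisors of 34 are 1, 2, 17, 34.

Answer: 1, 2, 17, 34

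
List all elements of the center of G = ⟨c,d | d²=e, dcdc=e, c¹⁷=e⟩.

An element z ∈ Z(G) iff z commutes with every generator.
For example e is central: e·c = c = c·e; e·d = d = d·e.
Whereas c ∉ Z(G) since c·d = cd ≠ c¹⁶d = d·c.
Checking each of the 34 elements this way gives Z(G) = {e}, of order 1.

Answer: {e}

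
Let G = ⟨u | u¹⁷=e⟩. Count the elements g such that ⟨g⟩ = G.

G is cyclic of order 17. An element generates G iff its order is 17, and a cyclic group of order 17 has exactly φ(17) = 16 such elements.

Answer: 16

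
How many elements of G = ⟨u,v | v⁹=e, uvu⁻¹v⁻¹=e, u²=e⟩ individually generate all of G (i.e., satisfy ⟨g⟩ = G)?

G is cyclic of order 18. An element generates G iff its order is 18, and a cyclic group of order 18 has exactly φ(18) = 6 such elements.

Answer: 6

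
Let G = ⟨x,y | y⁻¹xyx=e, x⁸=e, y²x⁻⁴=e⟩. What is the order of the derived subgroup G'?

G' = [G, G] is generated by all commutators. The generator-pair commutators are: [x, y] = x².
The subgroup they normally generate is {e, x², x⁴, x⁶}, of order 4.
Check: |G/G'| = 16/4 = 4 is the order of the abelianisation.

Answer: 4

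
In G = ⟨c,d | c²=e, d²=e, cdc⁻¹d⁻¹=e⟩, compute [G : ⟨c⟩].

First find ord(c) by computing successive powers:
  c¹ = c, c² = e.
So |⟨c⟩| = ord(c) = 2. With |G| = 4, by Lagrange [G : ⟨c⟩] = 4/2 = 2.

Answer: 2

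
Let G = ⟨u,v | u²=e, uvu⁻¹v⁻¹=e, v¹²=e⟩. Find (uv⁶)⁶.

Compute successive powers of (uv⁶), reducing at each step:
  (uv⁶)²: (uv⁶) · u = v⁶;   (v⁶) · v⁶ = e
  (uv⁶)³: e · u = u;   u · v⁶ = uv⁶
  (uv⁶)⁴: (uv⁶) · u = v⁶;   (v⁶) · v⁶ = e
  (uv⁶)⁵: e · u = u;   u · v⁶ = uv⁶
  (uv⁶)⁶: (uv⁶) · u = v⁶;   (v⁶) · v⁶ = e

Answer: e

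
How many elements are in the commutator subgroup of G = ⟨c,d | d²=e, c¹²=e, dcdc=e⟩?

G' = [G, G] is generated by all commutators. The generator-pair commutators are: [c, d] = c².
The subgroup they normally generate is {e, c², c⁴, c⁶, c⁸, c¹⁰}, of order 6.
Check: |G/G'| = 24/6 = 4 is the order of the abelianisation.

Answer: 6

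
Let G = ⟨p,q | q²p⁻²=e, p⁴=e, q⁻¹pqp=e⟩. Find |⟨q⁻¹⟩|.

|⟨q⁻¹⟩| equals the order of q⁻¹. Compute successive powers until reaching e:
  (q⁻¹)¹ = q⁻¹, (q⁻¹)² = p², (q⁻¹)³ = q, (q⁻¹)⁴ = e.
The smallest positive k with (q⁻¹)ᵏ = e is 4, so |⟨q⁻¹⟩| = 4.

Answer: 4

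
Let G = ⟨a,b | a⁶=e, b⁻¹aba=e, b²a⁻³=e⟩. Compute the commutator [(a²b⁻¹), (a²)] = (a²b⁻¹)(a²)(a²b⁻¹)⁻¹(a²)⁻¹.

[(a²b⁻¹), (a²)] = (a²b⁻¹)·(a²)·(a²b⁻¹)⁻¹·(a²)⁻¹.
  (a²b⁻¹) · (a²) = b⁻¹
  (b⁻¹) · (a²b) = a⁴
  (a⁴) · (a⁴) = a²

Answer: a²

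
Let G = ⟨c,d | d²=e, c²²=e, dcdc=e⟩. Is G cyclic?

Every cyclic group is abelian. But c·d = cd while d·c = c²¹d, so c·d ≠ d·c and G is not abelian. Hence G is not cyclic.

Answer: No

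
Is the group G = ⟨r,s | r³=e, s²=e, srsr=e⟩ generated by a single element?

Every cyclic group is abelian. But r·s = rs while s·r = r²s, so r·s ≠ s·r and G is not abelian. Hence G is not cyclic.

Answer: No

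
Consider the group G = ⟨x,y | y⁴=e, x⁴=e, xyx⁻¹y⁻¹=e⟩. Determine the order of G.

Enumerate words in the generators, reducing via the relations: the distinct elements are
  {e, x, y, xy, x², x³, y², y³, xy², xy³, x²y, x³y, x²y², x²y³, x³y², x³y³}.
No further products give new elements, so |G| = 16.

Answer: 16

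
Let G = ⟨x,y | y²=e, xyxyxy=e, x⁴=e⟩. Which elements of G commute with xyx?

⟨xyx⟩ ⊆ C_G(xyx) since powers of xyx commute with xyx; so |C_G(xyx)| ≥ |⟨xyx⟩| = 4.
By orbit–stabilizer, |C_G(xyx)| = |G| / |conj. class of xyx| = 24 / 6 = 4.
The 4 elements commuting with xyx are {e, xyx, x³yx³, yx²y}.

Answer: {e, xyx, x³yx³, yx²y}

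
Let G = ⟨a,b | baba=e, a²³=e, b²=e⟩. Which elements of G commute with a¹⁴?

⟨a¹⁴⟩ ⊆ C_G(a¹⁴) since powers of a¹⁴ commute with a¹⁴; so |C_G(a¹⁴)| ≥ |⟨a¹⁴⟩| = 23.
By orbit–stabilizer, |C_G(a¹⁴)| = |G| / |conj. class of a¹⁴| = 46 / 2 = 23.
The 23 elements commuting with a¹⁴ are {e, a, a², a³, a⁴, a⁵, a⁶, a⁷, a⁸, a⁹, a¹⁰, a¹¹, a¹², a¹³, a¹⁴, a¹⁵, a¹⁶, a¹⁷, a¹⁸, a¹⁹, a²⁰, a²¹, a²²}.

Answer: {e, a, a², a³, a⁴, a⁵, a⁶, a⁷, a⁸, a⁹, a¹⁰, a¹¹, a¹², a¹³, a¹⁴, a¹⁵, a¹⁶, a¹⁷, a¹⁸, a¹⁹, a²⁰, a²¹, a²²}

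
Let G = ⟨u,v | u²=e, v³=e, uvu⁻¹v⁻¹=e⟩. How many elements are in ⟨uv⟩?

|⟨uv⟩| equals the order of uv. Compute successive powers until reaching e:
  (uv)¹ = uv, (uv)² = v², (uv)³ = u, (uv)⁴ = v, (uv)⁵ = uv², (uv)⁶ = e.
The smallest positive k with (uv)ᵏ = e is 6, so |⟨uv⟩| = 6.

Answer: 6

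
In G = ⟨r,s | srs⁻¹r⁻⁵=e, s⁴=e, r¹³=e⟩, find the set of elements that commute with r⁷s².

⟨r⁷s²⟩ ⊆ C_G(r⁷s²) since powers of r⁷s² commute with r⁷s²; so |C_G(r⁷s²)| ≥ |⟨r⁷s²⟩| = 2.
By orbit–stabilizer, |C_G(r⁷s²)| = |G| / |conj. class of r⁷s²| = 52 / 13 = 4.
The 4 elements commuting with r⁷s² are {e, r⁷s², r¹²s, r⁸s³}.

Answer: {e, r⁷s², r¹²s, r⁸s³}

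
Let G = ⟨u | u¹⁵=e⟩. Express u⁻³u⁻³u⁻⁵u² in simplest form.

Multiply left to right, reducing at each step:
  (u¹²) · u⁻³ = u⁹
  (u⁹) · u⁻⁵ = u⁴
  (u⁴) · u² = u⁶

Answer: u⁶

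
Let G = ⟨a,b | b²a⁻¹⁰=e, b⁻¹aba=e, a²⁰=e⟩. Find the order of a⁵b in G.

Compute successive powers until reaching e:
  (a⁵b)¹ = a⁵b, (a⁵b)² = a¹⁰, (a⁵b)³ = a⁵b⁻¹, (a⁵b)⁴ = e.
The smallest positive k with (a⁵b)ᵏ = e is 4.

Answer: 4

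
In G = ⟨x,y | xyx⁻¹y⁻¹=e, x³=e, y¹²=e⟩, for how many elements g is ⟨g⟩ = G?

⟨g⟩ = G would require ord(g) = |G| = 36, but the maximum element order in G is 12 < 36. So G is not cyclic and no single element generates it: the count is 0.

Answer: 0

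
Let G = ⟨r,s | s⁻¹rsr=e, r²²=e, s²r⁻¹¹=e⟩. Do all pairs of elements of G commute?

r·s = rs but s·r = r¹⁰s⁻¹, so r·s ≠ s·r and G is not abelian.

Answer: No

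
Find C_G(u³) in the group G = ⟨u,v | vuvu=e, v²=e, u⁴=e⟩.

⟨u³⟩ ⊆ C_G(u³) since powers of u³ commute with u³; so |C_G(u³)| ≥ |⟨u³⟩| = 4.
By orbit–stabilizer, |C_G(u³)| = |G| / |conj. class of u³| = 8 / 2 = 4.
The 4 elements commuting with u³ are {e, u, u², u³}.

Answer: {e, u, u², u³}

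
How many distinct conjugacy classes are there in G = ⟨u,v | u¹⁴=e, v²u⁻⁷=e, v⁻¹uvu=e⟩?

The conjugacy classes (representative and size) are:
  [e] (size 1), [u¹³] (size 2), [u¹²] (size 2), [u¹¹] (size 2), [u⁴] (size 2), [u⁵] (size 2), [u⁸] (size 2), [u⁷] (size 1), [u⁵v⁻¹] (size 7), [u⁵v] (size 7).
Class equation: 1 + 2 + 2 + 2 + 2 + 2 + 2 + 1 + 7 + 7 = 28 = |G|. So G has 10 conjugacy classes.

Answer: 10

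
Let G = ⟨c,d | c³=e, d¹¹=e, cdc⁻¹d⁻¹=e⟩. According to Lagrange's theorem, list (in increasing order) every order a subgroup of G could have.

|G| = 33 = 3 · 11. By Lagrange's theorem the order of any subgroup divides 33; the divisors of 33 are 1, 3, 11, 33.

Answer: 1, 3, 11, 33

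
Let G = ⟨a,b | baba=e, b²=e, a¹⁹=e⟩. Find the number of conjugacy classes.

The conjugacy classes (representative and size) are:
  [e] (size 1), [a¹⁸] (size 2), [a²] (size 2), [a¹⁶] (size 2), [a⁴] (size 2), [a¹⁴] (size 2), [a¹³] (size 2), [a¹²] (size 2), [a⁸] (size 2), [a⁹] (size 2), [b] (size 19).
Class equation: 1 + 2 + 2 + 2 + 2 + 2 + 2 + 2 + 2 + 2 + 19 = 38 = |G|. So G has 11 conjugacy classes.

Answer: 11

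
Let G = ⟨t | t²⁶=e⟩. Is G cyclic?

|G| = 26. The element t has order 26 (its powers give 26 distinct elements), so ⟨t⟩ = G and G is cyclic.

Answer: Yes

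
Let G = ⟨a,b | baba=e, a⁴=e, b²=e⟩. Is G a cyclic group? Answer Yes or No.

Every cyclic group is abelian. But a·b = ab while b·a = a³b, so a·b ≠ b·a and G is not abelian. Hence G is not cyclic.

Answer: No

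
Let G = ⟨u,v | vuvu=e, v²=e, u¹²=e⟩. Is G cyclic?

Every cyclic group is abelian. But u·v = uv while v·u = u¹¹v, so u·v ≠ v·u and G is not abelian. Hence G is not cyclic.

Answer: No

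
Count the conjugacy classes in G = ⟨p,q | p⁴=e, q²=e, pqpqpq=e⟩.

The conjugacy classes (representative and size) are:
  [e] (size 1), [p³] (size 6), [p²qp²q] (size 3), [pqp³] (size 6), [qp³] (size 8).
Class equation: 1 + 6 + 3 + 6 + 8 = 24 = |G|. So G has 5 conjugacy classes.

Answer: 5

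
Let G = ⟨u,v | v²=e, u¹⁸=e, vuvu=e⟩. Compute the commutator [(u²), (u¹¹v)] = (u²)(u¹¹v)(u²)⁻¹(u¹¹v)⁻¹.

[(u²), (u¹¹v)] = (u²)·(u¹¹v)·(u²)⁻¹·(u¹¹v)⁻¹.
  (u²) · (u¹¹v) = u¹³v
  (u¹³v) · (u¹⁶) = u¹⁵v
  (u¹⁵v) · (u¹¹v) = u⁴

Answer: u⁴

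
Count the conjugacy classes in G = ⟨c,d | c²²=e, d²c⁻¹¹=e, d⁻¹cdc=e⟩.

The conjugacy classes (representative and size) are:
  [e] (size 1), [c²¹] (size 2), [c²] (size 2), [c³] (size 2), [c¹⁸] (size 2), [c¹⁷] (size 2), [c⁶] (size 2), [c⁷] (size 2), [c⁸] (size 2), [c¹³] (size 2), [c¹²] (size 2), [c¹¹] (size 1), [c¹⁰d] (size 11), [c⁷d] (size 11).
Class equation: 1 + 2 + 2 + 2 + 2 + 2 + 2 + 2 + 2 + 2 + 2 + 1 + 11 + 11 = 44 = |G|. So G has 14 conjugacy classes.

Answer: 14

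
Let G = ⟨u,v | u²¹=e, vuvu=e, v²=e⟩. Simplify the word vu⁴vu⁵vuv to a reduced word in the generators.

Multiply left to right, reducing at each step:
  v · u⁴ = u¹⁷v
  (u¹⁷v) · v = u¹⁷
  (u¹⁷) · u⁵ = u
  u · v = uv
  (uv) · u = v
  v · v = e

Answer: e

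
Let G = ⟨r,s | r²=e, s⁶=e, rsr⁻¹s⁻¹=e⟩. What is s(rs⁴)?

Compute s · (rs⁴) by multiplying left to right and reducing via the relations at each step:
  s · r = rs
  (rs) · s⁴ = rs⁵

Answer: rs⁵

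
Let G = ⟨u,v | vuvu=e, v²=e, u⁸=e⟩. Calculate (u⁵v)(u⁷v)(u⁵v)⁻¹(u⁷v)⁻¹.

[(u⁵v), (u⁷v)] = (u⁵v)·(u⁷v)·(u⁵v)⁻¹·(u⁷v)⁻¹.
  (u⁵v) · (u⁷v) = u⁶
  (u⁶) · (u⁵v) = u³v
  (u³v) · (u⁷v) = u⁴

Answer: u⁴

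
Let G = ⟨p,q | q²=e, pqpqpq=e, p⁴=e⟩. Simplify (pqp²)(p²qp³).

Compute (pqp²) · (p²qp³) by multiplying left to right and reducing via the relations at each step:
  (pqp²) · p² = pq
  (pq) · q = p
  p · p³ = e

Answer: e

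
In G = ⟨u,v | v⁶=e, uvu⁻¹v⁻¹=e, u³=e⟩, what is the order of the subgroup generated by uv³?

|⟨uv³⟩| equals the order of uv³. Compute successive powers until reaching e:
  (uv³)¹ = uv³, (uv³)² = u², (uv³)³ = v³, (uv³)⁴ = u, (uv³)⁵ = u²v³, (uv³)⁶ = e.
The smallest positive k with (uv³)ᵏ = e is 6, so |⟨uv³⟩| = 6.

Answer: 6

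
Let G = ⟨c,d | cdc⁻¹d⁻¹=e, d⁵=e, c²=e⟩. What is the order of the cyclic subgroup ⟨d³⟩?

|⟨d³⟩| equals the order of d³. Compute successive powers until reaching e:
  (d³)¹ = d³, (d³)² = d, (d³)³ = d⁴, (d³)⁴ = d², (d³)⁵ = e.
The smallest positive k with (d³)ᵏ = e is 5, so |⟨d³⟩| = 5.

Answer: 5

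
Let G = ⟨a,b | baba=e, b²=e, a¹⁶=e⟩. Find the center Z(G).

An element z ∈ Z(G) iff z commutes with every generator.
For example a⁸ is central: (a⁸)·a = a⁹ = a·(a⁸); (a⁸)·b = a⁸b = b·(a⁸).
Whereas a ∉ Z(G) since a·b = ab ≠ a¹⁵b = b·a.
Checking each of the 32 elements this way gives Z(G) = {e, a⁸}, of order 2.

Answer: {e, a⁸}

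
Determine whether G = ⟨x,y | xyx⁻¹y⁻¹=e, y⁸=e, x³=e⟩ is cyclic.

|G| = 24. The element xy has order 24 (its powers give 24 distinct elements), so ⟨xy⟩ = G and G is cyclic.

Answer: Yes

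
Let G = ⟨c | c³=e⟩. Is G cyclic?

|G| = 3. The element c has order 3 (its powers give 3 distinct elements), so ⟨c⟩ = G and G is cyclic.

Answer: Yes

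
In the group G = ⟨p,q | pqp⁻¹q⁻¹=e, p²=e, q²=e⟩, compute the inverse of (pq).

The order of (pq) is 2 (smallest k with (pq)ᵏ = e), so (pq)⁻¹ = (pq)¹ = pq.
Check: (pq) · (pq) → (pq) · p = q;   q · q = e, giving e as required.

Answer: pq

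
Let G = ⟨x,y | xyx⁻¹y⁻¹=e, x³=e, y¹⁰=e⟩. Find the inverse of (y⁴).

The order of (y⁴) is 5 (smallest k with (y⁴)ᵏ = e), so (y⁴)⁻¹ = (y⁴)⁴ = y⁶.
Check: (y⁴) · (y⁶) → (y⁴) · y⁶ = e, giving e as required.

Answer: y⁶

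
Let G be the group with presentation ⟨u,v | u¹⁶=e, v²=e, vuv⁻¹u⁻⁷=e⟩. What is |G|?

Enumerate words in the generators, reducing via the relations: the distinct elements are
  {e, u, v, uv, u², u³, u⁴, u⁵, u⁶, u⁷, u⁸, u⁹, u²v, u³v, u¹², u¹³, u¹¹, u¹⁰, u¹⁴, u¹⁵, u⁴v, u⁵v, u⁶v, u⁷v, u⁸v, u⁹v, u¹²v, u¹³v, u¹¹v, u¹⁰v, u¹⁴v, u¹⁵v}.
No further products give new elements, so |G| = 32.

Answer: 32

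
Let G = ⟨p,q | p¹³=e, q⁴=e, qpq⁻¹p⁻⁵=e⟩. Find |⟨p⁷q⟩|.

|⟨p⁷q⟩| equals the order of p⁷q. Compute successive powers until reaching e:
  (p⁷q)¹ = p⁷q, (p⁷q)² = p³q², (p⁷q)³ = p⁹q³, (p⁷q)⁴ = e.
The smallest positive k with (p⁷q)ᵏ = e is 4, so |⟨p⁷q⟩| = 4.

Answer: 4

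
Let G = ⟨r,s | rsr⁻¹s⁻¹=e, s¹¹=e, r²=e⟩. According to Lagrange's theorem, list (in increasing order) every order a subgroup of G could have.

|G| = 22 = 2 · 11. By Lagrange's theorem the order of any subgroup divides 22; the divisors of 22 are 1, 2, 11, 22.

Answer: 1, 2, 11, 22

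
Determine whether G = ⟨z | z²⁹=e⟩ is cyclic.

|G| = 29. The element z has order 29 (its powers give 29 distinct elements), so ⟨z⟩ = G and G is cyclic.

Answer: Yes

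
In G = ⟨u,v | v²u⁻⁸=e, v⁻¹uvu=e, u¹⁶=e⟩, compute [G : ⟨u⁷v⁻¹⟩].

First find ord(u⁷v⁻¹) by computing successive powers:
  (u⁷v⁻¹)¹ = u⁷v⁻¹, (u⁷v⁻¹)² = u⁸, (u⁷v⁻¹)³ = u⁷v, (u⁷v⁻¹)⁴ = e.
So |⟨u⁷v⁻¹⟩| = ord(u⁷v⁻¹) = 4. With |G| = 32, by Lagrange [G : ⟨u⁷v⁻¹⟩] = 32/4 = 8.

Answer: 8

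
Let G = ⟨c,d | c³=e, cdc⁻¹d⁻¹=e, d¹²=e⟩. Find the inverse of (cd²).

The order of (cd²) is 6 (smallest k with (cd²)ᵏ = e), so (cd²)⁻¹ = (cd²)⁵ = c²d¹⁰.
Check: (cd²) · (c²d¹⁰) → (cd²) · c² = d²;   (d²) · d¹⁰ = e, giving e as required.

Answer: c²d¹⁰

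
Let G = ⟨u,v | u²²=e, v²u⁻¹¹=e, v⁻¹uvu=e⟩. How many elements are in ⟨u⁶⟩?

|⟨u⁶⟩| equals the order of u⁶. Compute successive powers until reaching e:
  (u⁶)¹ = u⁶, (u⁶)² = u¹², (u⁶)³ = u¹⁸, (u⁶)⁴ = u², (u⁶)⁵ = u⁸, (u⁶)⁶ = u¹⁴, (u⁶)⁷ = u²⁰, (u⁶)⁸ = u⁴, (u⁶)⁹ = u¹⁰, (u⁶)¹⁰ = u¹⁶, (u⁶)¹¹ = e.
The smallest positive k with (u⁶)ᵏ = e is 11, so |⟨u⁶⟩| = 11.

Answer: 11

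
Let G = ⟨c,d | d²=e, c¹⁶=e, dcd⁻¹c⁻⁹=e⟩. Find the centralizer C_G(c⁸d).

⟨c⁸d⟩ ⊆ C_G(c⁸d) since powers of c⁸d commute with c⁸d; so |C_G(c⁸d)| ≥ |⟨c⁸d⟩| = 2.
By orbit–stabilizer, |C_G(c⁸d)| = |G| / |conj. class of c⁸d| = 32 / 2 = 16.
The 16 elements commuting with c⁸d are {e, c², c⁴, c⁶, c⁸, c¹⁰, c¹², c¹⁴, d, c¹⁰d, c²d, c¹²d, c⁴d, c¹⁴d, c⁶d, c⁸d}.

Answer: {e, c², c⁴, c⁶, c⁸, c¹⁰, c¹², c¹⁴, d, c¹⁰d, c²d, c¹²d, c⁴d, c¹⁴d, c⁶d, c⁸d}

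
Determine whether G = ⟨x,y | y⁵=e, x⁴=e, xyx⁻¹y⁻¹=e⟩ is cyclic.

|G| = 20. The element xy has order 20 (its powers give 20 distinct elements), so ⟨xy⟩ = G and G is cyclic.

Answer: Yes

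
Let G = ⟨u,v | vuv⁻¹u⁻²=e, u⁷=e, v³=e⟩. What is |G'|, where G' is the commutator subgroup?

G' = [G, G] is generated by all commutators. The generator-pair commutators are: [u, v] = u⁶.
The subgroup they normally generate is {e, u, u², u³, u⁴, u⁵, u⁶}, of order 7.
Check: |G/G'| = 21/7 = 3 is the order of the abelianisation.

Answer: 7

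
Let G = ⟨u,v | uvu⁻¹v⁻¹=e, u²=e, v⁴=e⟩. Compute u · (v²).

Compute u · (v²) by multiplying left to right and reducing via the relations at each step:
  u · v² = uv²

Answer: uv²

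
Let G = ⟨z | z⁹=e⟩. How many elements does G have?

G is generated by a single element, so G is cyclic. The relator gives z⁹ = e and no smaller power is forced to be e, so the 9 powers {e, z, z², z³, z⁴, z⁵, z⁶, z⁷, z⁸} are distinct. Hence |G| = 9.

Answer: 9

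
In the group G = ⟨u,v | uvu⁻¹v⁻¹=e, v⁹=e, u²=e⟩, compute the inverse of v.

The order of v is 9 (smallest k with vᵏ = e), so v⁻¹ = v⁸ = v⁸.
Check: v · (v⁸) → v · v⁸ = e, giving e as required.

Answer: v⁸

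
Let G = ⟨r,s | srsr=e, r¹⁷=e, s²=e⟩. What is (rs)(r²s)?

Compute (rs) · (r²s) by multiplying left to right and reducing via the relations at each step:
  (rs) · r² = r¹⁶s
  (r¹⁶s) · s = r¹⁶

Answer: r¹⁶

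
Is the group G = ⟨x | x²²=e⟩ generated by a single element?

|G| = 22. The element x has order 22 (its powers give 22 distinct elements), so ⟨x⟩ = G and G is cyclic.

Answer: Yes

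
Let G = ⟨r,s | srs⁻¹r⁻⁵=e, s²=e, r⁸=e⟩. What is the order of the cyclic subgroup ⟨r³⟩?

|⟨r³⟩| equals the order of r³. Compute successive powers until reaching e:
  (r³)¹ = r³, (r³)² = r⁶, (r³)³ = r, (r³)⁴ = r⁴, (r³)⁵ = r⁷, (r³)⁶ = r², (r³)⁷ = r⁵, (r³)⁸ = e.
The smallest positive k with (r³)ᵏ = e is 8, so |⟨r³⟩| = 8.

Answer: 8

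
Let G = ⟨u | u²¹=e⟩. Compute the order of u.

Compute successive powers until reaching e:
  u¹ = u, u² = u², u³ = u³, u⁴ = u⁴, u⁵ = u⁵, u⁶ = u⁶, u⁷ = u⁷, u⁸ = u⁸, u⁹ = u⁹, u¹⁰ = u¹⁰, u¹¹ = u¹¹, u¹² = u¹², u¹³ = u¹³, u¹⁴ = u¹⁴, u¹⁵ = u¹⁵, u¹⁶ = u¹⁶, u¹⁷ = u¹⁷, u¹⁸ = u¹⁸, u¹⁹ = u¹⁹, u²⁰ = u²⁰, u²¹ = e.
The smallest positive k with uᵏ = e is 21.

Answer: 21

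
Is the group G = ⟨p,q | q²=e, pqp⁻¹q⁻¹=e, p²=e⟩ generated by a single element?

|G| = 4, but the maximum element order in G is 2 < 4. No single element generates all of G, so G is not cyclic.

Answer: No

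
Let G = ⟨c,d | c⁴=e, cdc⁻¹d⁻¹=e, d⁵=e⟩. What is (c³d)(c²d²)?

Compute (c³d) · (c²d²) by multiplying left to right and reducing via the relations at each step:
  (c³d) · c² = cd
  (cd) · d² = cd³

Answer: cd³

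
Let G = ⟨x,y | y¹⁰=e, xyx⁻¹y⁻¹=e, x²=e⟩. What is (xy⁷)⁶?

Compute successive powers of (xy⁷), reducing at each step:
  (xy⁷)²: (xy⁷) · x = y⁷;   (y⁷) · y⁷ = y⁴
  (xy⁷)³: (y⁴) · x = xy⁴;   (xy⁴) · y⁷ = xy
  (xy⁷)⁴: (xy) · x = y;   y · y⁷ = y⁸
  (xy⁷)⁵: (y⁸) · x = xy⁸;   (xy⁸) · y⁷ = xy⁵
  (xy⁷)⁶: (xy⁵) · x = y⁵;   (y⁵) · y⁷ = y²

Answer: y²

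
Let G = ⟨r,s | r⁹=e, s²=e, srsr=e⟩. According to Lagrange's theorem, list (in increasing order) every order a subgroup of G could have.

|G| = 18 = 2 · 3². By Lagrange's theorem the order of any subgroup divides 18; the divisors of 18 are 1, 2, 3, 6, 9, 18.

Answer: 1, 2, 3, 6, 9, 18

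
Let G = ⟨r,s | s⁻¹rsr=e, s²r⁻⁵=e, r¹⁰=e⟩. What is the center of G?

An element z ∈ Z(G) iff z commutes with every generator.
For example r⁵ is central: (r⁵)·r = r⁶ = r·(r⁵); (r⁵)·s = s⁻¹ = s·(r⁵).
Whereas r ∉ Z(G) since r·s = rs ≠ r⁴s⁻¹ = s·r.
Checking each of the 20 elements this way gives Z(G) = {e, r⁵}, of order 2.

Answer: {e, r⁵}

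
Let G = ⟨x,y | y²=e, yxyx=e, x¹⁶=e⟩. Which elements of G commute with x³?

⟨x³⟩ ⊆ C_G(x³) since powers of x³ commute with x³; so |C_G(x³)| ≥ |⟨x³⟩| = 16.
By orbit–stabilizer, |C_G(x³)| = |G| / |conj. class of x³| = 32 / 2 = 16.
The 16 elements commuting with x³ are {e, x, x², x³, x⁴, x⁵, x⁶, x⁷, x⁸, x⁹, x¹⁰, x¹¹, x¹², x¹³, x¹⁴, x¹⁵}.

Answer: {e, x, x², x³, x⁴, x⁵, x⁶, x⁷, x⁸, x⁹, x¹⁰, x¹¹, x¹², x¹³, x¹⁴, x¹⁵}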